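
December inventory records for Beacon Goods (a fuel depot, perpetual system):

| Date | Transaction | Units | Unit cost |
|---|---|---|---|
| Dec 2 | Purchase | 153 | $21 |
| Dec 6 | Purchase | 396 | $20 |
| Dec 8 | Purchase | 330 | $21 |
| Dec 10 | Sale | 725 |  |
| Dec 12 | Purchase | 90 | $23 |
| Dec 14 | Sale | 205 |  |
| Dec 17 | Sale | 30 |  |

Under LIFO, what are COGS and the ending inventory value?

Dec 10, 725 sold [LIFO — newest first]: 330 @ $21 + 395 @ $20 = $14,830
Dec 14, 205 sold [LIFO — newest first]: 90 @ $23 + 1 @ $20 + 114 @ $21 = $4,484
Dec 17, 30 sold [LIFO — newest first]: 30 @ $21 = $630
Total COGS = $14,830 + $4,484 + $630 = $19,944
Ending inventory: 9 @ $21 = $189
Check: goods available $20,133 = COGS $19,944 + ending $189

COGS = $19,944; ending inventory = $189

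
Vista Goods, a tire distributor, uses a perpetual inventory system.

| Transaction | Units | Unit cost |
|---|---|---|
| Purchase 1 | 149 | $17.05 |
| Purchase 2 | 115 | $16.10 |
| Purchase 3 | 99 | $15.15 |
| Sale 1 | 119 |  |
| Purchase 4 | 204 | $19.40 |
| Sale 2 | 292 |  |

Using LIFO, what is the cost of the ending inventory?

Ending inventory = $2,653.15

Sale 1 (119) [LIFO — newest first]: 99 @ $15.15 + 20 @ $16.10 = $1,821.85
Sale 2 (292) [LIFO — newest first]: 204 @ $19.40 + 88 @ $16.10 = $5,374.40
Total COGS = $1,821.85 + $5,374.40 = $7,196.25
Ending inventory: 149 @ $17.05 + 7 @ $16.10 = $2,653.15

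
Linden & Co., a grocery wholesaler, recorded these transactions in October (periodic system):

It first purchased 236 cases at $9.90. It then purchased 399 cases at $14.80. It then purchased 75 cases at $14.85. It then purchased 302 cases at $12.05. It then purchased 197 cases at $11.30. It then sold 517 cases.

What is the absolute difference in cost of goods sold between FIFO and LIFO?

FIFO COGS: 236 @ $9.90 + 281 @ $14.80 = $6,495.20
LIFO COGS: 197 @ $11.30 + 302 @ $12.05 + 18 @ $14.85 = $6,132.50
Difference = |$6,495.20 − $6,132.50| = $362.70

$362.70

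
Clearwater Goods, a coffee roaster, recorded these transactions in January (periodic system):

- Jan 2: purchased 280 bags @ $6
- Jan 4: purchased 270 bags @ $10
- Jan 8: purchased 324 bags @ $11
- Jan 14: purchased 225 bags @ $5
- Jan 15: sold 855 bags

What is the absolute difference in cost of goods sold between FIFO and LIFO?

FIFO COGS: 280 @ $6 + 270 @ $10 + 305 @ $11 = $7,735
LIFO COGS: 225 @ $5 + 324 @ $11 + 270 @ $10 + 36 @ $6 = $7,605
Difference = |$7,735 − $7,605| = $130

$130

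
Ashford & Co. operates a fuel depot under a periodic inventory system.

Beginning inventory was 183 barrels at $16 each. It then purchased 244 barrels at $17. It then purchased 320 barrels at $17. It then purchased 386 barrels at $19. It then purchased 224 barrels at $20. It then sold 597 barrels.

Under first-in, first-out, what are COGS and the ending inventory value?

COGS = $9,966; ending inventory = $14,364

Sale 1 (597) [FIFO — oldest first]: 183 @ $16 + 244 @ $17 + 170 @ $17 = $9,966
Ending inventory: 150 @ $17 + 386 @ $19 + 224 @ $20 = $14,364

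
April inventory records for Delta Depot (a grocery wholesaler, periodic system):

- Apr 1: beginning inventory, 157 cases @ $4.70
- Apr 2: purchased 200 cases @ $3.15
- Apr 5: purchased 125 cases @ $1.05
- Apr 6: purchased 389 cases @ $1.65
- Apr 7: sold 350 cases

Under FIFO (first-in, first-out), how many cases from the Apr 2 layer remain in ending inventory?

Apr 7, 350 sold [FIFO — oldest first]: 157 @ $4.70 + 193 @ $3.15 = $1,345.85
Ending inventory: 7 @ $3.15 + 125 @ $1.05 + 389 @ $1.65 = $795.15
Check: goods available $2,141.00 = COGS $1,345.85 + ending $795.15

7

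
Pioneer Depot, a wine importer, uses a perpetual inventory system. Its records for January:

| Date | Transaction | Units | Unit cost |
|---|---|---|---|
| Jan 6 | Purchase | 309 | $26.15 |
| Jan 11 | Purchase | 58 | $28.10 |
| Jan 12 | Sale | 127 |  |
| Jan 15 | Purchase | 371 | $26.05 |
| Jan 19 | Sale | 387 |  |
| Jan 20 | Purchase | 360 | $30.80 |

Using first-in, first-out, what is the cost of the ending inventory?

Ending inventory = $16,923.20

Jan 12, 127 sold [FIFO — oldest first]: 127 @ $26.15 = $3,321.05
Jan 19, 387 sold [FIFO — oldest first]: 182 @ $26.15 + 58 @ $28.10 + 147 @ $26.05 = $10,218.45
Total COGS = $3,321.05 + $10,218.45 = $13,539.50
Ending inventory: 224 @ $26.05 + 360 @ $30.80 = $16,923.20
Check: goods available $30,462.70 = COGS $13,539.50 + ending $16,923.20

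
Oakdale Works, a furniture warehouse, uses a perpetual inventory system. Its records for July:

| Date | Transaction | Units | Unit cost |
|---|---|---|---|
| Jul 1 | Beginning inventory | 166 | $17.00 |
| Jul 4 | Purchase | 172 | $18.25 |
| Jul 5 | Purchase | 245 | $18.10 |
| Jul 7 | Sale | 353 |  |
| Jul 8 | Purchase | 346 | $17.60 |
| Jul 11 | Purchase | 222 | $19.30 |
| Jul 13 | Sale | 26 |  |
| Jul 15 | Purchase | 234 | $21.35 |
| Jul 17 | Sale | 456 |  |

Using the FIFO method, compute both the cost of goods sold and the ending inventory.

COGS = $14,830.70; ending inventory = $10,934.90

Jul 7, 353 sold [FIFO — oldest first]: 166 @ $17.00 + 172 @ $18.25 + 15 @ $18.10 = $6,232.50
Jul 13, 26 sold [FIFO — oldest first]: 26 @ $18.10 = $470.60
Jul 17, 456 sold [FIFO — oldest first]: 204 @ $18.10 + 252 @ $17.60 = $8,127.60
Total COGS = $6,232.50 + $470.60 + $8,127.60 = $14,830.70
Ending inventory: 94 @ $17.60 + 222 @ $19.30 + 234 @ $21.35 = $10,934.90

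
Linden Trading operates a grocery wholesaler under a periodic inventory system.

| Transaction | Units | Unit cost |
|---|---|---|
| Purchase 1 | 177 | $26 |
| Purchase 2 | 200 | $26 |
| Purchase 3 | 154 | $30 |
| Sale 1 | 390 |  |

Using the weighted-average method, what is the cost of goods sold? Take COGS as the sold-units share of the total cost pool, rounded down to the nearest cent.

COGS = $10,592.42

Sale 1, sell 390: 390/531 × $14,422.00 → $10,592.42
Ending inventory (cost pool remaining) = $3,829.58
Check: goods available $14,422.00 = COGS $10,592.42 + ending $3,829.58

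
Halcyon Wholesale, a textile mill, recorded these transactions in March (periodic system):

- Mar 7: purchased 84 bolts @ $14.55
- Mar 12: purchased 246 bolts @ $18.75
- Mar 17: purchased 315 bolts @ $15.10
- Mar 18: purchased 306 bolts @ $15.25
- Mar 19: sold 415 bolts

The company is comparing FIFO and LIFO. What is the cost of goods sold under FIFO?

FIFO COGS: 84 @ $14.55 + 246 @ $18.75 + 85 @ $15.10 = $7,118.20
LIFO COGS: 306 @ $15.25 + 109 @ $15.10 = $6,312.40

COGS = $7,118.20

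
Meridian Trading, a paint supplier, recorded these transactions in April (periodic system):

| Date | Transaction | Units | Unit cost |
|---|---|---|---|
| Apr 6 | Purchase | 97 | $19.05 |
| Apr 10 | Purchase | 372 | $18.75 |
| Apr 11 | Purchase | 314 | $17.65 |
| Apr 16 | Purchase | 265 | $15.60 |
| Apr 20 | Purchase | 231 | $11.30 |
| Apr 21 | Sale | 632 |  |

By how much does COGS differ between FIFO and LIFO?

$2,555.10

FIFO COGS: 97 @ $19.05 + 372 @ $18.75 + 163 @ $17.65 = $11,699.80
LIFO COGS: 231 @ $11.30 + 265 @ $15.60 + 136 @ $17.65 = $9,144.70
Difference = |$11,699.80 − $9,144.70| = $2,555.10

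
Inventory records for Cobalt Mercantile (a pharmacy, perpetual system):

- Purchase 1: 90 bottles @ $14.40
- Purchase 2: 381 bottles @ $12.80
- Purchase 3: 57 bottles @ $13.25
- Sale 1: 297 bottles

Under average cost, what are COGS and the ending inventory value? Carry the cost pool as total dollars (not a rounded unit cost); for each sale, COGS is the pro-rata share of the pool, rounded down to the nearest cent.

COGS = $3,897.02; ending inventory = $3,031.03

After Purchase 1: 90 on hand, pool $1,296.00 (≈ $14.4000 each)
After Purchase 2: 471 on hand, pool $6,172.80 (≈ $13.1057 each)
After Purchase 3: 528 on hand, pool $6,928.05 (≈ $13.1213 each)
Sale 1, sell 297: 297/528 × $6,928.05 → $3,897.02
Ending inventory (cost pool remaining) = $3,031.03
Check: goods available $6,928.05 = COGS $3,897.02 + ending $3,031.03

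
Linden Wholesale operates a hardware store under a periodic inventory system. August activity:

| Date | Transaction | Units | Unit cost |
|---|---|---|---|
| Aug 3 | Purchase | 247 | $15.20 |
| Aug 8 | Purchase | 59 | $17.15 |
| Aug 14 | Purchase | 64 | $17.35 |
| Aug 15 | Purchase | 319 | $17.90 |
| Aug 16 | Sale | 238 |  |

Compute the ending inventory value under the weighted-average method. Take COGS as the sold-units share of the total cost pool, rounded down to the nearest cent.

Aug 16, sell 238: 238/689 × $11,586.75 → $4,002.38
Ending inventory (cost pool remaining) = $7,584.37

Ending inventory = $7,584.37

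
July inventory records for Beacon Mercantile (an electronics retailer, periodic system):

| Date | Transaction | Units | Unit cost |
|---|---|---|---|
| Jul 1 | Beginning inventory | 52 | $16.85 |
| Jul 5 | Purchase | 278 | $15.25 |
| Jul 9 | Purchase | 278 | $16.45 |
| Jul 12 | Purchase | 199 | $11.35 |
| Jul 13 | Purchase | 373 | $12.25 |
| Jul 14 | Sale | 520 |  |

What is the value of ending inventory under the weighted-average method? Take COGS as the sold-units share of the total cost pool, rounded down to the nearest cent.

Jul 14, sell 520: 520/1180 × $16,516.70 → $7,278.54
Ending inventory (cost pool remaining) = $9,238.16
Check: goods available $16,516.70 = COGS $7,278.54 + ending $9,238.16

Ending inventory = $9,238.16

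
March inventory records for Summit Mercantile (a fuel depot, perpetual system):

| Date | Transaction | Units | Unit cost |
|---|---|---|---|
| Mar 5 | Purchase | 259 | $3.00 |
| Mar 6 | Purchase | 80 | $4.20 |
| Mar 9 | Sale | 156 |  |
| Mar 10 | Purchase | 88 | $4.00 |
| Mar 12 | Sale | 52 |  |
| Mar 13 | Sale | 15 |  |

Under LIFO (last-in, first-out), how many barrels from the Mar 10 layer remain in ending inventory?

21

Mar 9, 156 sold [LIFO — newest first]: 80 @ $4.20 + 76 @ $3.00 = $564.00
Mar 12, 52 sold [LIFO — newest first]: 52 @ $4.00 = $208.00
Mar 13, 15 sold [LIFO — newest first]: 15 @ $4.00 = $60.00
Total COGS = $564.00 + $208.00 + $60.00 = $832.00
Ending inventory: 183 @ $3.00 + 21 @ $4.00 = $633.00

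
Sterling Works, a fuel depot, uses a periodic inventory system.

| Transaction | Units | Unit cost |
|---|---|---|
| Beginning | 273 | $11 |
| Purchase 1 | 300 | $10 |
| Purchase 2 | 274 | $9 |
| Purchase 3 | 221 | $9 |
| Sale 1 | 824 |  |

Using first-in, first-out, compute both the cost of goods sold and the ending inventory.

COGS = $8,262; ending inventory = $2,196

Sale 1 (824) [FIFO — oldest first]: 273 @ $11 + 300 @ $10 + 251 @ $9 = $8,262
Ending inventory: 23 @ $9 + 221 @ $9 = $2,196
Check: goods available $10,458 = COGS $8,262 + ending $2,196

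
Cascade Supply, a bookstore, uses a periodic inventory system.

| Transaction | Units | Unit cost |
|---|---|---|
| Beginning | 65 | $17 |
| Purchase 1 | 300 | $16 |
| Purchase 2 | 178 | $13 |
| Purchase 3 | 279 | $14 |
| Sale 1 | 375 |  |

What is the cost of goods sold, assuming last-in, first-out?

Sale 1 (375) [LIFO — newest first]: 279 @ $14 + 96 @ $13 = $5,154
Ending inventory: 65 @ $17 + 300 @ $16 + 82 @ $13 = $6,971
Check: goods available $12,125 = COGS $5,154 + ending $6,971

COGS = $5,154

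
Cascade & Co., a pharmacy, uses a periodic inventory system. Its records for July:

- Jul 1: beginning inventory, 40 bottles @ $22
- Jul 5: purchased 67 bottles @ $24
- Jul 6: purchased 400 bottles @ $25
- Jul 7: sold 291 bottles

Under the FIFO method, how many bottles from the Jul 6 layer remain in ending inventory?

216

Jul 7, 291 sold [FIFO — oldest first]: 40 @ $22 + 67 @ $24 + 184 @ $25 = $7,088
Ending inventory: 216 @ $25 = $5,400
Check: goods available $12,488 = COGS $7,088 + ending $5,400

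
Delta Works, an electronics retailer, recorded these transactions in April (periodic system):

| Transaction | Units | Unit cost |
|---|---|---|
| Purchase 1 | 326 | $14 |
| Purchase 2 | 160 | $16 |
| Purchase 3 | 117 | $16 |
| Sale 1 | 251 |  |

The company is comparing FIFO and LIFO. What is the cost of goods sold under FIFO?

FIFO COGS: 251 @ $14 = $3,514
LIFO COGS: 117 @ $16 + 134 @ $16 = $4,016

COGS = $3,514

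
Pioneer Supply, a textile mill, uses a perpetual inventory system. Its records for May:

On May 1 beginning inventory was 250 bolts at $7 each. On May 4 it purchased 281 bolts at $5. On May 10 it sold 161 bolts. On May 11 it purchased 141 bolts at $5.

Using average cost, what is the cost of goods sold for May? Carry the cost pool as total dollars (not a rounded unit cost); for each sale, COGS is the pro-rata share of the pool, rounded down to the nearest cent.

After May 1: 250 on hand, pool $1,750.00 (≈ $7.0000 each)
After May 4: 531 on hand, pool $3,155.00 (≈ $5.9416 each)
May 10, sell 161: 161/531 × $3,155.00 → $956.60
After May 11: 511 on hand, pool $2,903.40 (≈ $5.6818 each)
Ending inventory (cost pool remaining) = $2,903.40

COGS = $956.60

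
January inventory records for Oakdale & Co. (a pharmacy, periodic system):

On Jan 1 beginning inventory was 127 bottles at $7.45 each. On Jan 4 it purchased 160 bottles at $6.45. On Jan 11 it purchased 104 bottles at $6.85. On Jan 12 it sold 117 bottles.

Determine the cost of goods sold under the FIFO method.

Jan 12, 117 sold [FIFO — oldest first]: 117 @ $7.45 = $871.65
Ending inventory: 10 @ $7.45 + 160 @ $6.45 + 104 @ $6.85 = $1,818.90

COGS = $871.65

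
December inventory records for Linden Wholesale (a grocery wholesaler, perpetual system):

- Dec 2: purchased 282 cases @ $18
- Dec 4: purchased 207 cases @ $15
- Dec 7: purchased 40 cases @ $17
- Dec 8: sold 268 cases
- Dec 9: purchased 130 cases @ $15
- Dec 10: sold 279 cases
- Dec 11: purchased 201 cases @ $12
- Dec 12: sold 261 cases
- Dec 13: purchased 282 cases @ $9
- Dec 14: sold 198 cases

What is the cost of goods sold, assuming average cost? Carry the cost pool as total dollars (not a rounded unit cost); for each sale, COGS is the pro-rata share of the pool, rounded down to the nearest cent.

COGS = $14,441.89

After Dec 2: 282 on hand, pool $5,076.00 (≈ $18.0000 each)
After Dec 4: 489 on hand, pool $8,181.00 (≈ $16.7301 each)
After Dec 7: 529 on hand, pool $8,861.00 (≈ $16.7505 each)
Dec 8, sell 268: 268/529 × $8,861.00 → $4,489.12
After Dec 9: 391 on hand, pool $6,321.88 (≈ $16.1685 each)
Dec 10, sell 279: 279/391 × $6,321.88 → $4,511.00
After Dec 11: 313 on hand, pool $4,222.88 (≈ $13.4916 each)
Dec 12, sell 261: 261/313 × $4,222.88 → $3,521.31
After Dec 13: 334 on hand, pool $3,239.57 (≈ $9.6993 each)
Dec 14, sell 198: 198/334 × $3,239.57 → $1,920.46
Total COGS = $4,489.12 + $4,511.00 + $3,521.31 + $1,920.46 = $14,441.89
Ending inventory (cost pool remaining) = $1,319.11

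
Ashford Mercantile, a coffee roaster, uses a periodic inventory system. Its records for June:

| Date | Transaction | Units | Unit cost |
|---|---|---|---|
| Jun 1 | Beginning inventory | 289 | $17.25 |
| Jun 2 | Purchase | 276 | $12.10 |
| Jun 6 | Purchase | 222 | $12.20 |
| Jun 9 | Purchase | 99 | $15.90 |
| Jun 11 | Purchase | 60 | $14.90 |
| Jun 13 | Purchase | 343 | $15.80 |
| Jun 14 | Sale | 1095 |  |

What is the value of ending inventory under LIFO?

Ending inventory = $3,346.50

Jun 14, 1095 sold [LIFO — newest first]: 343 @ $15.80 + 60 @ $14.90 + 99 @ $15.90 + 222 @ $12.20 + 276 @ $12.10 + 95 @ $17.25 = $15,574.25
Ending inventory: 194 @ $17.25 = $3,346.50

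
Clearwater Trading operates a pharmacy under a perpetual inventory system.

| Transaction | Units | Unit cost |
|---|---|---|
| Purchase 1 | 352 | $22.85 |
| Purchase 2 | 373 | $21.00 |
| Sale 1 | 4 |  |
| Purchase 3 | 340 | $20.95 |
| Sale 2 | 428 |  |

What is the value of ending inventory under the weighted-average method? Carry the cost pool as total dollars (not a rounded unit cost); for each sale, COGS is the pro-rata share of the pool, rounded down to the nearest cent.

After Purchase 1: 352 on hand, pool $8,043.20 (≈ $22.8500 each)
After Purchase 2: 725 on hand, pool $15,876.20 (≈ $21.8982 each)
Sale 1, sell 4: 4/725 × $15,876.20 → $87.59
After Purchase 3: 1061 on hand, pool $22,911.61 (≈ $21.5944 each)
Sale 2, sell 428: 428/1061 × $22,911.61 → $9,242.38
Total COGS = $87.59 + $9,242.38 = $9,329.97
Ending inventory (cost pool remaining) = $13,669.23

Ending inventory = $13,669.23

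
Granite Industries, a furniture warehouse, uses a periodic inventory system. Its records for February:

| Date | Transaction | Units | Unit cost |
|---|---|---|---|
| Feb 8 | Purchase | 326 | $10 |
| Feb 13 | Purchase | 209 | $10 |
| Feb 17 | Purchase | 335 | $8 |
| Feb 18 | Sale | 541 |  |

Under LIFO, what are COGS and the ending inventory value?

Feb 18, 541 sold [LIFO — newest first]: 335 @ $8 + 206 @ $10 = $4,740
Ending inventory: 326 @ $10 + 3 @ $10 = $3,290

COGS = $4,740; ending inventory = $3,290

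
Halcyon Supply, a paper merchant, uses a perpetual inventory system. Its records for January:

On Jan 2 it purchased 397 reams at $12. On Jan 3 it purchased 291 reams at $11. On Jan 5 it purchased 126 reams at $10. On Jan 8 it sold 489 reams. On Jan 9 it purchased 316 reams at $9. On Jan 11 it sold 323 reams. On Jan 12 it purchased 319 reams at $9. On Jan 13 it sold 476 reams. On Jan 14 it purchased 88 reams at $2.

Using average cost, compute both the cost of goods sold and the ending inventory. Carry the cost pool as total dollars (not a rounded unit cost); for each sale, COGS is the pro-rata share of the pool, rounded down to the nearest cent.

COGS = $13,395.92; ending inventory = $1,720.08

After Jan 2: 397 on hand, pool $4,764.00 (≈ $12.0000 each)
After Jan 3: 688 on hand, pool $7,965.00 (≈ $11.5770 each)
After Jan 5: 814 on hand, pool $9,225.00 (≈ $11.3329 each)
Jan 8, sell 489: 489/814 × $9,225.00 → $5,541.79
After Jan 9: 641 on hand, pool $6,527.21 (≈ $10.1829 each)
Jan 11, sell 323: 323/641 × $6,527.21 → $3,289.06
After Jan 12: 637 on hand, pool $6,109.15 (≈ $9.5905 each)
Jan 13, sell 476: 476/637 × $6,109.15 → $4,565.07
After Jan 14: 249 on hand, pool $1,720.08 (≈ $6.9080 each)
Total COGS = $5,541.79 + $3,289.06 + $4,565.07 = $13,395.92
Ending inventory (cost pool remaining) = $1,720.08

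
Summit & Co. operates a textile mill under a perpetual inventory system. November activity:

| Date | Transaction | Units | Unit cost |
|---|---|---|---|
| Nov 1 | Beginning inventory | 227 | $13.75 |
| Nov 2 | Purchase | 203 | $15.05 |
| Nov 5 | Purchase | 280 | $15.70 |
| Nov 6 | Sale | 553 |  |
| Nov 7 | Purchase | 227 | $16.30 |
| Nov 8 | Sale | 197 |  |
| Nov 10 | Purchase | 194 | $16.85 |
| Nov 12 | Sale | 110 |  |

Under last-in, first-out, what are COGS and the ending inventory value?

Nov 6, 553 sold [LIFO — newest first]: 280 @ $15.70 + 203 @ $15.05 + 70 @ $13.75 = $8,413.65
Nov 8, 197 sold [LIFO — newest first]: 197 @ $16.30 = $3,211.10
Nov 12, 110 sold [LIFO — newest first]: 110 @ $16.85 = $1,853.50
Total COGS = $8,413.65 + $3,211.10 + $1,853.50 = $13,478.25
Ending inventory: 157 @ $13.75 + 30 @ $16.30 + 84 @ $16.85 = $4,063.15
Check: goods available $17,541.40 = COGS $13,478.25 + ending $4,063.15

COGS = $13,478.25; ending inventory = $4,063.15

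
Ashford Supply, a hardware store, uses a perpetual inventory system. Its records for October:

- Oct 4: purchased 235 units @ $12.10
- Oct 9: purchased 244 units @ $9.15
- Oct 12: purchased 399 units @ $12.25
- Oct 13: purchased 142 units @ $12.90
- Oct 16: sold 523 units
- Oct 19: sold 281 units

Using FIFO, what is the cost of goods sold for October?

Oct 16, 523 sold [FIFO — oldest first]: 235 @ $12.10 + 244 @ $9.15 + 44 @ $12.25 = $5,615.10
Oct 19, 281 sold [FIFO — oldest first]: 281 @ $12.25 = $3,442.25
Total COGS = $5,615.10 + $3,442.25 = $9,057.35
Ending inventory: 74 @ $12.25 + 142 @ $12.90 = $2,738.30

COGS = $9,057.35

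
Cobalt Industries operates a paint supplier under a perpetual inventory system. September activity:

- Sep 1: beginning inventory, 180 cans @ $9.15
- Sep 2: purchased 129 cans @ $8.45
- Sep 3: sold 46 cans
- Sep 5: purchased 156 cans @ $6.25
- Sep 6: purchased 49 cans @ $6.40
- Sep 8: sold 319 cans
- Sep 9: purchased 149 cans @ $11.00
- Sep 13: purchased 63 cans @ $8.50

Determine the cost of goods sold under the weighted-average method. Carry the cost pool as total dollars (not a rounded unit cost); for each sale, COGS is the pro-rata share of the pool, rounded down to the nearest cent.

COGS = $2,873.70

After Sep 1: 180 on hand, pool $1,647.00 (≈ $9.1500 each)
After Sep 2: 309 on hand, pool $2,737.05 (≈ $8.8578 each)
Sep 3, sell 46: 46/309 × $2,737.05 → $407.45
After Sep 5: 419 on hand, pool $3,304.60 (≈ $7.8869 each)
After Sep 6: 468 on hand, pool $3,618.20 (≈ $7.7312 each)
Sep 8, sell 319: 319/468 × $3,618.20 → $2,466.25
After Sep 9: 298 on hand, pool $2,790.95 (≈ $9.3656 each)
After Sep 13: 361 on hand, pool $3,326.45 (≈ $9.2145 each)
Total COGS = $407.45 + $2,466.25 = $2,873.70
Ending inventory (cost pool remaining) = $3,326.45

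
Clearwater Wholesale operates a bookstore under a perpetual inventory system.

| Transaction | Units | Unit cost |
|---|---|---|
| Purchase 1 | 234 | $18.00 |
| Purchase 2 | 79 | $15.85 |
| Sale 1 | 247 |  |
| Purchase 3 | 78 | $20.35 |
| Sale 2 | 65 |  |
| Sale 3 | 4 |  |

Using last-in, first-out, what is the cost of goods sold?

Sale 1 (247) [LIFO — newest first]: 79 @ $15.85 + 168 @ $18.00 = $4,276.15
Sale 2 (65) [LIFO — newest first]: 65 @ $20.35 = $1,322.75
Sale 3 (4) [LIFO — newest first]: 4 @ $20.35 = $81.40
Total COGS = $4,276.15 + $1,322.75 + $81.40 = $5,680.30
Ending inventory: 66 @ $18.00 + 9 @ $20.35 = $1,371.15

COGS = $5,680.30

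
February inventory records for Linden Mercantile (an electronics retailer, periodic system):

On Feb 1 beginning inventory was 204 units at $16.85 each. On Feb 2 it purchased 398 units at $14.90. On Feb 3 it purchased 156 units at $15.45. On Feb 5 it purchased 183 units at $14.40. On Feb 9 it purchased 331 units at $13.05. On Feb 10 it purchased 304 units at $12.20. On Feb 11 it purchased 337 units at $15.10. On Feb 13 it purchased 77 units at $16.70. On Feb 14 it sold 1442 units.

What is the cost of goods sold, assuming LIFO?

COGS = $20,252.95

Feb 14, 1442 sold [LIFO — newest first]: 77 @ $16.70 + 337 @ $15.10 + 304 @ $12.20 + 331 @ $13.05 + 183 @ $14.40 + 156 @ $15.45 + 54 @ $14.90 = $20,252.95
Ending inventory: 204 @ $16.85 + 344 @ $14.90 = $8,563.00
Check: goods available $28,815.95 = COGS $20,252.95 + ending $8,563.00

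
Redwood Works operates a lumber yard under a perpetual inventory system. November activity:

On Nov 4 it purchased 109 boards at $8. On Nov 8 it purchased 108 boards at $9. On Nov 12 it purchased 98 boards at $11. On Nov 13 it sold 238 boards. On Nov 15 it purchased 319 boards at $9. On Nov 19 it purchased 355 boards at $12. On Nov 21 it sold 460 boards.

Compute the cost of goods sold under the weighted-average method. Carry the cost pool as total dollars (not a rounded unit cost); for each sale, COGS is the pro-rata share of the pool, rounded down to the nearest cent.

After Nov 4: 109 on hand, pool $872.00 (≈ $8.0000 each)
After Nov 8: 217 on hand, pool $1,844.00 (≈ $8.4977 each)
After Nov 12: 315 on hand, pool $2,922.00 (≈ $9.2762 each)
Nov 13, sell 238: 238/315 × $2,922.00 → $2,207.73
After Nov 15: 396 on hand, pool $3,585.27 (≈ $9.0537 each)
After Nov 19: 751 on hand, pool $7,845.27 (≈ $10.4464 each)
Nov 21, sell 460: 460/751 × $7,845.27 → $4,805.35
Total COGS = $2,207.73 + $4,805.35 = $7,013.08
Ending inventory (cost pool remaining) = $3,039.92

COGS = $7,013.08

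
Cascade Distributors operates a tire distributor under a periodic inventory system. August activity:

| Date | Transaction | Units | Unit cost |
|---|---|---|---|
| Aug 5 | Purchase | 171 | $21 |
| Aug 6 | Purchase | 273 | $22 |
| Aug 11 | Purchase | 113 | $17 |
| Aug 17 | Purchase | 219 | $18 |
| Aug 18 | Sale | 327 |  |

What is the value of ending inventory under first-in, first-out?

Aug 18, 327 sold [FIFO — oldest first]: 171 @ $21 + 156 @ $22 = $7,023
Ending inventory: 117 @ $22 + 113 @ $17 + 219 @ $18 = $8,437

Ending inventory = $8,437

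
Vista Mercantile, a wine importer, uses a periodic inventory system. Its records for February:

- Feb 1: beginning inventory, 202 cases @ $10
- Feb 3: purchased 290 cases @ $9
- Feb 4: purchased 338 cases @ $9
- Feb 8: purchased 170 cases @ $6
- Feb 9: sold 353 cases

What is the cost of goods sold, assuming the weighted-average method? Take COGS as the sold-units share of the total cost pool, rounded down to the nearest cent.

Feb 9, sell 353: 353/1000 × $8,692.00 → $3,068.27
Ending inventory (cost pool remaining) = $5,623.73
Check: goods available $8,692.00 = COGS $3,068.27 + ending $5,623.73

COGS = $3,068.27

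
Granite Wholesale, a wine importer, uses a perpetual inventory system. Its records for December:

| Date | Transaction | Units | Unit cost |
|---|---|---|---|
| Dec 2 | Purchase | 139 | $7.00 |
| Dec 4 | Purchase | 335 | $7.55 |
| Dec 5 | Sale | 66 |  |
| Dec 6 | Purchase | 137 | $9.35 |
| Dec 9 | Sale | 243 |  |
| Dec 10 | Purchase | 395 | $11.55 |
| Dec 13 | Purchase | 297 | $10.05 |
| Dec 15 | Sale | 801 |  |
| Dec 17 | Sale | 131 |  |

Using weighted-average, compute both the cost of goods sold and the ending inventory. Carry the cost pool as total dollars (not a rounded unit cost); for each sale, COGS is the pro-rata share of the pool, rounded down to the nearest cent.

COGS = $11,711.08; ending inventory = $619.22

After Dec 2: 139 on hand, pool $973.00 (≈ $7.0000 each)
After Dec 4: 474 on hand, pool $3,502.25 (≈ $7.3887 each)
Dec 5, sell 66: 66/474 × $3,502.25 → $487.65
After Dec 6: 545 on hand, pool $4,295.55 (≈ $7.8817 each)
Dec 9, sell 243: 243/545 × $4,295.55 → $1,915.26
After Dec 10: 697 on hand, pool $6,942.54 (≈ $9.9606 each)
After Dec 13: 994 on hand, pool $9,927.39 (≈ $9.9873 each)
Dec 15, sell 801: 801/994 × $9,927.39 → $7,999.83
Dec 17, sell 131: 131/193 × $1,927.56 → $1,308.34
Total COGS = $487.65 + $1,915.26 + $7,999.83 + $1,308.34 = $11,711.08
Ending inventory (cost pool remaining) = $619.22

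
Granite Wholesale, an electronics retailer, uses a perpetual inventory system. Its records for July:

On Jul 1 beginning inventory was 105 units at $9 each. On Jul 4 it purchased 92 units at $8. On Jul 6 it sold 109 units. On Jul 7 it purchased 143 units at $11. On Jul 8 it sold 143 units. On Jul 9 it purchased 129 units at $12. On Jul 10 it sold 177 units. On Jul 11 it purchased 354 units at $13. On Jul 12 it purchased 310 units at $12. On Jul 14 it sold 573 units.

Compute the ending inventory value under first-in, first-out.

Ending inventory = $1,572

Jul 6, 109 sold [FIFO — oldest first]: 105 @ $9 + 4 @ $8 = $977
Jul 8, 143 sold [FIFO — oldest first]: 88 @ $8 + 55 @ $11 = $1,309
Jul 10, 177 sold [FIFO — oldest first]: 88 @ $11 + 89 @ $12 = $2,036
Jul 14, 573 sold [FIFO — oldest first]: 40 @ $12 + 354 @ $13 + 179 @ $12 = $7,230
Total COGS = $977 + $1,309 + $2,036 + $7,230 = $11,552
Ending inventory: 131 @ $12 = $1,572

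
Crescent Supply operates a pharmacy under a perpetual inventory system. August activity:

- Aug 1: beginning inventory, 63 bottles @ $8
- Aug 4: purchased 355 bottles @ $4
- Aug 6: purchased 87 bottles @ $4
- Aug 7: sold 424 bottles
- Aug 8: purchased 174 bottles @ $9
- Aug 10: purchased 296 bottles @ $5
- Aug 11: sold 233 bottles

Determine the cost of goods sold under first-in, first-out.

Aug 7, 424 sold [FIFO — oldest first]: 63 @ $8 + 355 @ $4 + 6 @ $4 = $1,948
Aug 11, 233 sold [FIFO — oldest first]: 81 @ $4 + 152 @ $9 = $1,692
Total COGS = $1,948 + $1,692 = $3,640
Ending inventory: 22 @ $9 + 296 @ $5 = $1,678
Check: goods available $5,318 = COGS $3,640 + ending $1,678

COGS = $3,640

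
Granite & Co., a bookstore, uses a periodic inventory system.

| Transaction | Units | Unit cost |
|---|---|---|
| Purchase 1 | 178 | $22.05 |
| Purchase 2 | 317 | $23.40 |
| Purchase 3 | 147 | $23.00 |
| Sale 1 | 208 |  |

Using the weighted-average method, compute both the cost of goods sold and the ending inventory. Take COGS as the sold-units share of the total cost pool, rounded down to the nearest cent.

COGS = $4,770.29; ending inventory = $9,953.41

Sale 1, sell 208: 208/642 × $14,723.70 → $4,770.29
Ending inventory (cost pool remaining) = $9,953.41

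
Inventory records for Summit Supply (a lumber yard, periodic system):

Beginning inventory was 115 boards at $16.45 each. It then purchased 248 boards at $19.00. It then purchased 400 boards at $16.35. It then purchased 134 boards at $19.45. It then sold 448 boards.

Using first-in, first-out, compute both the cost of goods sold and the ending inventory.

Sale 1 (448) [FIFO — oldest first]: 115 @ $16.45 + 248 @ $19.00 + 85 @ $16.35 = $7,993.50
Ending inventory: 315 @ $16.35 + 134 @ $19.45 = $7,756.55

COGS = $7,993.50; ending inventory = $7,756.55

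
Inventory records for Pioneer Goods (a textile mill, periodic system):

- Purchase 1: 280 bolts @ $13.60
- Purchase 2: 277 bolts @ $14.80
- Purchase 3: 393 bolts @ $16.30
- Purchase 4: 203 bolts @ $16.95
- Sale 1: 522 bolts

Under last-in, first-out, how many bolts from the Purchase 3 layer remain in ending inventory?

Sale 1 (522) [LIFO — newest first]: 203 @ $16.95 + 319 @ $16.30 = $8,640.55
Ending inventory: 280 @ $13.60 + 277 @ $14.80 + 74 @ $16.30 = $9,113.80

74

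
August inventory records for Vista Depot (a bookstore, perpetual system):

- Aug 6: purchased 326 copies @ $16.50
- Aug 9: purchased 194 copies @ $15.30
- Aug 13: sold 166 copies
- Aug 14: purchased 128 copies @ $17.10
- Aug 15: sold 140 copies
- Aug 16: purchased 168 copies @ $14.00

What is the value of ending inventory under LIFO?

Aug 13, 166 sold [LIFO — newest first]: 166 @ $15.30 = $2,539.80
Aug 15, 140 sold [LIFO — newest first]: 128 @ $17.10 + 12 @ $15.30 = $2,372.40
Total COGS = $2,539.80 + $2,372.40 = $4,912.20
Ending inventory: 326 @ $16.50 + 16 @ $15.30 + 168 @ $14.00 = $7,975.80

Ending inventory = $7,975.80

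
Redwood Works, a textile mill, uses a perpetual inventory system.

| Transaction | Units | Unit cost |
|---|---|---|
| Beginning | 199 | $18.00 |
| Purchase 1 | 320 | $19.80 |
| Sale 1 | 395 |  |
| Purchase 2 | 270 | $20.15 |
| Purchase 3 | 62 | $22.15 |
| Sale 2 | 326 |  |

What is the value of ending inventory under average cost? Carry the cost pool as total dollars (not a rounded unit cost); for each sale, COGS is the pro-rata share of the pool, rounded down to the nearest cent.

After Beginning: 199 on hand, pool $3,582.00 (≈ $18.0000 each)
After Purchase 1: 519 on hand, pool $9,918.00 (≈ $19.1098 each)
Sale 1, sell 395: 395/519 × $9,918.00 → $7,548.38
After Purchase 2: 394 on hand, pool $7,810.12 (≈ $19.8226 each)
After Purchase 3: 456 on hand, pool $9,183.42 (≈ $20.1391 each)
Sale 2, sell 326: 326/456 × $9,183.42 → $6,565.33
Total COGS = $7,548.38 + $6,565.33 = $14,113.71
Ending inventory (cost pool remaining) = $2,618.09

Ending inventory = $2,618.09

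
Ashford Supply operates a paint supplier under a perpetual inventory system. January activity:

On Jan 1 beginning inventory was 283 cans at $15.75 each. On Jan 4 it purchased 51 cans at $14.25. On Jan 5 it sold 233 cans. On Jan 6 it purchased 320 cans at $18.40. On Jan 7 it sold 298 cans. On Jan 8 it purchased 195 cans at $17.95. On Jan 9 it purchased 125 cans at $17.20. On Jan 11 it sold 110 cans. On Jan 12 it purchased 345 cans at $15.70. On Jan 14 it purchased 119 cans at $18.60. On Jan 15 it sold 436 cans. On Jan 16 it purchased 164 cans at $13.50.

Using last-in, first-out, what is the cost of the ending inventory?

Ending inventory = $8,407.40

Jan 5, 233 sold [LIFO — newest first]: 51 @ $14.25 + 182 @ $15.75 = $3,593.25
Jan 7, 298 sold [LIFO — newest first]: 298 @ $18.40 = $5,483.20
Jan 11, 110 sold [LIFO — newest first]: 110 @ $17.20 = $1,892.00
Jan 15, 436 sold [LIFO — newest first]: 119 @ $18.60 + 317 @ $15.70 = $7,190.30
Total COGS = $3,593.25 + $5,483.20 + $1,892.00 + $7,190.30 = $18,158.75
Ending inventory: 101 @ $15.75 + 22 @ $18.40 + 195 @ $17.95 + 15 @ $17.20 + 28 @ $15.70 + 164 @ $13.50 = $8,407.40
Check: goods available $26,566.15 = COGS $18,158.75 + ending $8,407.40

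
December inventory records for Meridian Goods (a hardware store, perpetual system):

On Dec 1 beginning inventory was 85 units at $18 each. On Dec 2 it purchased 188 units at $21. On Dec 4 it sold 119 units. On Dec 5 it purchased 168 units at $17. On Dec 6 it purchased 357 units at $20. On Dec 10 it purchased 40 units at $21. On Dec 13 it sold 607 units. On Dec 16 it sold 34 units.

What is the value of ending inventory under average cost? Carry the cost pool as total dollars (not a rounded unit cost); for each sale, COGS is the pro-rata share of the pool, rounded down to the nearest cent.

After Dec 1: 85 on hand, pool $1,530.00 (≈ $18.0000 each)
After Dec 2: 273 on hand, pool $5,478.00 (≈ $20.0659 each)
Dec 4, sell 119: 119/273 × $5,478.00 → $2,387.84
After Dec 5: 322 on hand, pool $5,946.16 (≈ $18.4663 each)
After Dec 6: 679 on hand, pool $13,086.16 (≈ $19.2727 each)
After Dec 10: 719 on hand, pool $13,926.16 (≈ $19.3688 each)
Dec 13, sell 607: 607/719 × $13,926.16 → $11,756.85
Dec 16, sell 34: 34/112 × $2,169.31 → $658.54
Total COGS = $2,387.84 + $11,756.85 + $658.54 = $14,803.23
Ending inventory (cost pool remaining) = $1,510.77
Check: goods available $16,314.00 = COGS $14,803.23 + ending $1,510.77

Ending inventory = $1,510.77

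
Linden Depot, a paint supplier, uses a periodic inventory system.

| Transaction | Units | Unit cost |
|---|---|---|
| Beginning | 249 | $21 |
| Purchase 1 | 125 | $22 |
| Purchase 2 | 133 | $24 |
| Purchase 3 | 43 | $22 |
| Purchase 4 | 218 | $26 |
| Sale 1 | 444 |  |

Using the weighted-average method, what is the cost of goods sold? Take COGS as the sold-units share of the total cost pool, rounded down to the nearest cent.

Sale 1, sell 444: 444/768 × $17,785.00 → $10,281.95
Ending inventory (cost pool remaining) = $7,503.05

COGS = $10,281.95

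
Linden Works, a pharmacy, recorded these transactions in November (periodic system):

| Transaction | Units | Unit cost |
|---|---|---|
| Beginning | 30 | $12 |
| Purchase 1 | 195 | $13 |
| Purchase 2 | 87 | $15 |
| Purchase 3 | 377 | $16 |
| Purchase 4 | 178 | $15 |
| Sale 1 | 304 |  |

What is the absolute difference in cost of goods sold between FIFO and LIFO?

$606

FIFO COGS: 30 @ $12 + 195 @ $13 + 79 @ $15 = $4,080
LIFO COGS: 178 @ $15 + 126 @ $16 = $4,686
Difference = |$4,080 − $4,686| = $606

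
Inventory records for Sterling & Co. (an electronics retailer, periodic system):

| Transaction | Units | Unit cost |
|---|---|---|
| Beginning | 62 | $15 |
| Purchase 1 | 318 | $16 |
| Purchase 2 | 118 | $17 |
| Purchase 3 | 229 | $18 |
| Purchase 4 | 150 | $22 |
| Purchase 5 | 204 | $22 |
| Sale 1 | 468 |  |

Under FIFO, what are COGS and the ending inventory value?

COGS = $7,514; ending inventory = $12,420

Sale 1 (468) [FIFO — oldest first]: 62 @ $15 + 318 @ $16 + 88 @ $17 = $7,514
Ending inventory: 30 @ $17 + 229 @ $18 + 150 @ $22 + 204 @ $22 = $12,420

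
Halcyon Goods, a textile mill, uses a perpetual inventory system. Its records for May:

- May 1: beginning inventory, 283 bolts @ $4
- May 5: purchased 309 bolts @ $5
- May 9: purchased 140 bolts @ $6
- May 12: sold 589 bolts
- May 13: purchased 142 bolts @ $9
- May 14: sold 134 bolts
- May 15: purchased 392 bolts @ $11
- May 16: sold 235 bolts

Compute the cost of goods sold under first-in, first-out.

COGS = $5,719

May 12, 589 sold [FIFO — oldest first]: 283 @ $4 + 306 @ $5 = $2,662
May 14, 134 sold [FIFO — oldest first]: 3 @ $5 + 131 @ $6 = $801
May 16, 235 sold [FIFO — oldest first]: 9 @ $6 + 142 @ $9 + 84 @ $11 = $2,256
Total COGS = $2,662 + $801 + $2,256 = $5,719
Ending inventory: 308 @ $11 = $3,388
Check: goods available $9,107 = COGS $5,719 + ending $3,388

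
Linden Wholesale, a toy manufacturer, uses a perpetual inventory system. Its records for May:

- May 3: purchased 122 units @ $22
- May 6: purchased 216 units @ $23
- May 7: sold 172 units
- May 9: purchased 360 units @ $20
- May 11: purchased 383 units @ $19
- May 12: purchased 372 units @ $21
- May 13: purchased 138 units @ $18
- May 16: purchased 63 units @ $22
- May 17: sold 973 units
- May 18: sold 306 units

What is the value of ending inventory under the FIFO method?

Ending inventory = $3,912

May 7, 172 sold [FIFO — oldest first]: 122 @ $22 + 50 @ $23 = $3,834
May 17, 973 sold [FIFO — oldest first]: 166 @ $23 + 360 @ $20 + 383 @ $19 + 64 @ $21 = $19,639
May 18, 306 sold [FIFO — oldest first]: 306 @ $21 = $6,426
Total COGS = $3,834 + $19,639 + $6,426 = $29,899
Ending inventory: 2 @ $21 + 138 @ $18 + 63 @ $22 = $3,912
Check: goods available $33,811 = COGS $29,899 + ending $3,912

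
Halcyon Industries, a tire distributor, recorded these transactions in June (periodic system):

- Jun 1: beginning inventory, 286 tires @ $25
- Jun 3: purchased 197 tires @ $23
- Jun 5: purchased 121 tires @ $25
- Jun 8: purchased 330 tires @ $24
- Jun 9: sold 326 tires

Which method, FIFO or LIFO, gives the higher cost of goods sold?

FIFO

FIFO COGS: 286 @ $25 + 40 @ $23 = $8,070
LIFO COGS: 326 @ $24 = $7,824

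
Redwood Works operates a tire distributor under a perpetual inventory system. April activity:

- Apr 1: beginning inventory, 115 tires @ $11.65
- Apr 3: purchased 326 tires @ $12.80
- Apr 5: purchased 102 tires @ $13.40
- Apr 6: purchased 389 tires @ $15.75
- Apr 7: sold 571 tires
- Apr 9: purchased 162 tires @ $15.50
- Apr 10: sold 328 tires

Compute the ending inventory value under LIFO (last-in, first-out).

Apr 7, 571 sold [LIFO — newest first]: 389 @ $15.75 + 102 @ $13.40 + 80 @ $12.80 = $8,517.55
Apr 10, 328 sold [LIFO — newest first]: 162 @ $15.50 + 166 @ $12.80 = $4,635.80
Total COGS = $8,517.55 + $4,635.80 = $13,153.35
Ending inventory: 115 @ $11.65 + 80 @ $12.80 = $2,363.75
Check: goods available $15,517.10 = COGS $13,153.35 + ending $2,363.75

Ending inventory = $2,363.75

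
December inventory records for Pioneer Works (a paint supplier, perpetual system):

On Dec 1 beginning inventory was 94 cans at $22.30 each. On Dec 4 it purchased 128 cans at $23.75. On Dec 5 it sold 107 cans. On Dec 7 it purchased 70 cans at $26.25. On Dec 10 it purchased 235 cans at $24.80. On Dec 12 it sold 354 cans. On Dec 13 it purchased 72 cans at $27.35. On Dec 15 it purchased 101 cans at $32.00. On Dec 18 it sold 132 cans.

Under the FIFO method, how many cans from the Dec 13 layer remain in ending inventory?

6

Dec 5, 107 sold [FIFO — oldest first]: 94 @ $22.30 + 13 @ $23.75 = $2,404.95
Dec 12, 354 sold [FIFO — oldest first]: 115 @ $23.75 + 70 @ $26.25 + 169 @ $24.80 = $8,759.95
Dec 18, 132 sold [FIFO — oldest first]: 66 @ $24.80 + 66 @ $27.35 = $3,441.90
Total COGS = $2,404.95 + $8,759.95 + $3,441.90 = $14,606.80
Ending inventory: 6 @ $27.35 + 101 @ $32.00 = $3,396.10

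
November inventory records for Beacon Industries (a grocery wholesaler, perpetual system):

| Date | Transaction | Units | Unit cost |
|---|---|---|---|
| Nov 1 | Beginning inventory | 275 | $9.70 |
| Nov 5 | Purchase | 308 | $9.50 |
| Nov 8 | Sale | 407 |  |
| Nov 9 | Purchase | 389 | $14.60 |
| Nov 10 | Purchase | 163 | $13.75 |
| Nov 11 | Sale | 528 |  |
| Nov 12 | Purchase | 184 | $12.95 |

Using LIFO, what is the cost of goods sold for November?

Nov 8, 407 sold [LIFO — newest first]: 308 @ $9.50 + 99 @ $9.70 = $3,886.30
Nov 11, 528 sold [LIFO — newest first]: 163 @ $13.75 + 365 @ $14.60 = $7,570.25
Total COGS = $3,886.30 + $7,570.25 = $11,456.55
Ending inventory: 176 @ $9.70 + 24 @ $14.60 + 184 @ $12.95 = $4,440.40

COGS = $11,456.55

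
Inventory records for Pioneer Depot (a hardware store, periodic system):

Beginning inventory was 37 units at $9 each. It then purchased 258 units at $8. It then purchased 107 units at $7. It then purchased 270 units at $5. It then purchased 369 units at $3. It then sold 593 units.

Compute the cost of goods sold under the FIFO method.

COGS = $4,101

Sale 1 (593) [FIFO — oldest first]: 37 @ $9 + 258 @ $8 + 107 @ $7 + 191 @ $5 = $4,101
Ending inventory: 79 @ $5 + 369 @ $3 = $1,502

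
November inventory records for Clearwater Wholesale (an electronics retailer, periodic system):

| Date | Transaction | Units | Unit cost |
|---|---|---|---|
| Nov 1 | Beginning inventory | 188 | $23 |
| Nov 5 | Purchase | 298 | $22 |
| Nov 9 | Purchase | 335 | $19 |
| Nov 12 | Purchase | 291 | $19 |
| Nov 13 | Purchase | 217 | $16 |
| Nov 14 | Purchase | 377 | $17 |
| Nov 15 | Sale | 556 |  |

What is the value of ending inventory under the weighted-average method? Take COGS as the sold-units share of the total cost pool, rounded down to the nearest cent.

Nov 15, sell 556: 556/1706 × $32,655.00 → $10,642.54
Ending inventory (cost pool remaining) = $22,012.46

Ending inventory = $22,012.46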